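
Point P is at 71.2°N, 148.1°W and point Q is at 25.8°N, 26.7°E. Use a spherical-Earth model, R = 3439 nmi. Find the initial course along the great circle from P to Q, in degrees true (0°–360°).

4.7°

N = sin Δλ·cos φ₂ = +0.0816;  D = cos φ₁ sin φ₂ − sin φ₁ cos φ₂ cos Δλ = +0.9890
initial course = atan2(N, D) = 4.72°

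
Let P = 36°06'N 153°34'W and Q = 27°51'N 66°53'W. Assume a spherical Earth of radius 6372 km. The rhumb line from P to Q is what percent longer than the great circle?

Great circle: σ = 1.2487 rad → d_gc = Rσ = 7956.6 km
Rhumb: Δφ = -0.1440, Δλ = +1.5129, Δψ = -0.1700, q = Δφ/Δψ = 0.8470 → d_rh = R√(Δφ²+q²Δλ²) = 8216.4 km
Excess = (8216.4 − 7956.6) / 7956.6 = 259.8 / 7956.6 = 3.27% ≈ 3.3%

3.3%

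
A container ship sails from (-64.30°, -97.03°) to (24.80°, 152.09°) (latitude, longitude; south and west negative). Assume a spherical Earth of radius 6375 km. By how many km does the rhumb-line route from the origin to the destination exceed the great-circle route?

Great circle: cos σ = sin φ₁ sin φ₂ + cos φ₁ cos φ₂ cos Δλ,  σ = 2.1156 rad → d_gc = 13487.1 km
Rhumb line: Δψ = +1.9249, q = Δφ/Δψ = 0.8079, d_rh = R√(Δφ²+q²Δλ²) = 14057.5 km
Excess = 14057.5 − 13487.1 = 570.4 ≈ 570 km

570 km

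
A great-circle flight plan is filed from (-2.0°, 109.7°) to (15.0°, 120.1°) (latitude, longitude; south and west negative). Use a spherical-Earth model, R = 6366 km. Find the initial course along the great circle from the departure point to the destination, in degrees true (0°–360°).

N = sin Δλ·cos φ₂ = +0.1744;  D = cos φ₁ sin φ₂ − sin φ₁ cos φ₂ cos Δλ = +0.2918
initial course = atan2(N, D) = 30.86°

30.9°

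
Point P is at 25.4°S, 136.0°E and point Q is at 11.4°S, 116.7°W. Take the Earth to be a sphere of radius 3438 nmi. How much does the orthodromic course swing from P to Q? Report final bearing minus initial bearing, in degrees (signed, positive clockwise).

Initial bearing θ₁ = atan2(sin Δλ cos φ₂, cos φ₁ sin φ₂ − sin φ₁ cos φ₂ cos Δλ) = 107.97°
Final bearing θ₂ = (initial bearing from the destination back to the start) + 180° = 61.23°
Δθ = θ₂ − θ₁ = -46.7°

-46.7°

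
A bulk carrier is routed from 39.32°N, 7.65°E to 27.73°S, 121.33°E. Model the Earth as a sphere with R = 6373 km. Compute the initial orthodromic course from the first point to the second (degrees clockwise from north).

99.4°

θ = atan2( sin Δλ·cos φ₂ ,  cos φ₁ sin φ₂ − sin φ₁ cos φ₂ cos Δλ )
  = atan2(+0.8106, -0.1347) = 99.43°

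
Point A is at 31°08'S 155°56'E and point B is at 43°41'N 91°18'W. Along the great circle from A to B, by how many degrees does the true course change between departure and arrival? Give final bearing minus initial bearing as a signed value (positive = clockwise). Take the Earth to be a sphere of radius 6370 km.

Initial bearing θ₁ = atan2(sin Δλ cos φ₂, cos φ₁ sin φ₂ − sin φ₁ cos φ₂ cos Δλ) = 56.19°
Final bearing θ₂ = (initial bearing from the destination back to the start) + 180° = 79.58°
Δθ = θ₂ − θ₁ = +23.4°

+23.4°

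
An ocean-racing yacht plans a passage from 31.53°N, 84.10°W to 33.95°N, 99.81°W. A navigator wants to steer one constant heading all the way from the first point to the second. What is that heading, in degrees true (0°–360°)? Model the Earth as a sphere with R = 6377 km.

Meridional parts: M(φ₁)=+0.5804, M(φ₂)=+0.6306 → ΔM = +0.0502;  Δλ = -0.2742 rad
tan C = Δλ / ΔM = -5.4597 → C = 280.38°

280.4°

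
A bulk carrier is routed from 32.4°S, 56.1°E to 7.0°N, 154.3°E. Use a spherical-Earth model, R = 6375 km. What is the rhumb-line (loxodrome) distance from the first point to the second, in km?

Δψ = ln[tan(π/4+φ₂/2)/tan(π/4+φ₁/2)] = +0.7208;  Δφ = +0.6877 rad,  Δλ = +1.7139 rad
q = Δφ/Δψ = 0.9541
d = R·√(Δφ² + q²Δλ²) = 6375·1.77391 = 11309 km

11309 km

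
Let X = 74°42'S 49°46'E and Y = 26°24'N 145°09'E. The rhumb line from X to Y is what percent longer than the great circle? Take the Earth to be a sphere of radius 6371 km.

4.2%

Great circle: σ = 2.0387 rad → d_gc = Rσ = 12988.8 km
Rhumb: Δφ = +1.7645, Δλ = +1.6648, Δψ = +2.4855, q = Δφ/Δψ = 0.7099 → d_rh = R√(Δφ²+q²Δλ²) = 13530.4 km
Excess = (13530.4 − 12988.8) / 12988.8 = 541.6 / 12988.8 = 4.17% ≈ 4.2%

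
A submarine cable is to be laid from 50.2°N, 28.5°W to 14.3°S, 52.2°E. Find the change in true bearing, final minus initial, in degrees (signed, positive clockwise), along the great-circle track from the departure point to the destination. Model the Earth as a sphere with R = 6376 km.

+34.4°

Initial bearing θ₁ = atan2(sin Δλ cos φ₂, cos φ₁ sin φ₂ − sin φ₁ cos φ₂ cos Δλ) = 106.23°
Final bearing θ₂ = (initial bearing from the destination back to the start) + 180° = 140.64°
Δθ = θ₂ − θ₁ = +34.4°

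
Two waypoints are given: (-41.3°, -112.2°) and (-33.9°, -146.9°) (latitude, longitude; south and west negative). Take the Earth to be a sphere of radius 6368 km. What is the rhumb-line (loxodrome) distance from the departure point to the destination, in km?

Δψ = ln[tan(π/4+φ₂/2)/tan(π/4+φ₁/2)] = +0.1633;  Δφ = +0.1292 rad,  Δλ = -0.6056 rad
q = Δφ/Δψ = 0.7911
d = R·√(Δφ² + q²Δλ²) = 6368·0.49621 = 3160 km

3160 km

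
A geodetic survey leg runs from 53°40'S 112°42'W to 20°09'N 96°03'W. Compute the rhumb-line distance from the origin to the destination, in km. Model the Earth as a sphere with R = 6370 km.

8365 km

Rhumb course C = atan2(Δλ, Δψ) with Δψ = ln[tan(π/4+φ₂/2)/tan(π/4+φ₁/2)] = +1.4735, Δλ = +0.2906 → C = 11.16°
d = R·|Δφ| / |cos C| = 6370·1.28834 / 0.98110 = 8365 km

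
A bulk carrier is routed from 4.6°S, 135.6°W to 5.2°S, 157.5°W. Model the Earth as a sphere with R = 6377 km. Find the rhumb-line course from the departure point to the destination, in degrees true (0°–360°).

268.4°

Δψ = ln[tan(π/4+φ₂/2)/tan(π/4+φ₁/2)] = -0.0105
Δλ = -0.3822 rad (taken the short way round)
course = atan2(Δλ, Δψ) = 268.42°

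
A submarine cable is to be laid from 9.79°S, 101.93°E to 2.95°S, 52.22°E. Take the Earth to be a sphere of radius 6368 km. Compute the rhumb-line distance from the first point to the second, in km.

Δψ = ln[tan(π/4+φ₂/2)/tan(π/4+φ₁/2)] = +0.1202;  Δφ = +0.1194 rad,  Δλ = -0.8676 rad
q = Δφ/Δψ = 0.9932
d = R·√(Δφ² + q²Δλ²) = 6368·0.86995 = 5540 km

5540 km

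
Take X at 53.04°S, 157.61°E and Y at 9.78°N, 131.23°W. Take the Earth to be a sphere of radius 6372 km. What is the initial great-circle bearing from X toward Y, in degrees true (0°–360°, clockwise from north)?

69.1°

θ = atan2( sin Δλ·cos φ₂ ,  cos φ₁ sin φ₂ − sin φ₁ cos φ₂ cos Δλ )
  = atan2(+0.9327, +0.3564) = 69.09°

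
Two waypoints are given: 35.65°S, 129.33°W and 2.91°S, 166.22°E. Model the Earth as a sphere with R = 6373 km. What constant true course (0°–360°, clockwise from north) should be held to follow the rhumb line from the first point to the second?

Meridional parts: M(φ₁)=-0.6667, M(φ₂)=-0.0508 → ΔM = +0.6159;  Δλ = -1.1249 rad
tan C = Δλ / ΔM = -1.8263 → C = 298.70°

298.7°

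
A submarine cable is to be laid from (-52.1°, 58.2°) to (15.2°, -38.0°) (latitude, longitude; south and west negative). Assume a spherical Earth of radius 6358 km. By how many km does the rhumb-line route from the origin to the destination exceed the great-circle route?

255 km

Great circle: cos σ = sin φ₁ sin φ₂ + cos φ₁ cos φ₂ cos Δλ,  σ = 1.8451 rad → d_gc = 11731.4 km
Rhumb line: Δψ = +1.3375, q = Δφ/Δψ = 0.8782, d_rh = R√(Δφ²+q²Δλ²) = 11986.2 km
Excess = 11986.2 − 11731.4 = 254.8 ≈ 255 km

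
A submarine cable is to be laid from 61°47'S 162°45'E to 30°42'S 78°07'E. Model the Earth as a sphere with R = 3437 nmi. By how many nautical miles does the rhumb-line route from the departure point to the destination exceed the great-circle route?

Great circle: cos σ = sin φ₁ sin φ₂ + cos φ₁ cos φ₂ cos Δλ,  σ = 1.0611 rad → d_gc = 3647.1 nmi
Rhumb line: Δψ = +0.8175, q = Δφ/Δψ = 0.6636, d_rh = R√(Δφ²+q²Δλ²) = 3850.7 nmi
Excess = 3850.7 − 3647.1 = 203.6 ≈ 204 nmi

204 nmi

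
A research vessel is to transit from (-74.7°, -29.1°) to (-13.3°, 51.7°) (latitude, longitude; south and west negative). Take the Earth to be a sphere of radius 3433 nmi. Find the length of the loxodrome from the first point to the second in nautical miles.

Δψ = ln[tan(π/4+φ₂/2)/tan(π/4+φ₁/2)] = +1.7733;  Δφ = +1.0716 rad,  Δλ = +1.4102 rad
q = Δφ/Δψ = 0.6043
d = R·√(Δφ² + q²Δλ²) = 3433·1.36918 = 4700 nmi

4700 nmi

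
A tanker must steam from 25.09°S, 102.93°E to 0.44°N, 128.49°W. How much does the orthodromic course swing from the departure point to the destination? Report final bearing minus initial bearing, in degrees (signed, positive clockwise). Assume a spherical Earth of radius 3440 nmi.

-48.9°

Initial bearing θ₁ = atan2(sin Δλ cos φ₂, cos φ₁ sin φ₂ − sin φ₁ cos φ₂ cos Δλ) = 108.23°
Final bearing θ₂ = (initial bearing from the destination back to the start) + 180° = 59.34°
Δθ = θ₂ − θ₁ = -48.9°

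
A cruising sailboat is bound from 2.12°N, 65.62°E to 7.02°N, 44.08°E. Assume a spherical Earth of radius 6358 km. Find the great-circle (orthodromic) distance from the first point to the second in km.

cos σ = sin φ₁ sin φ₂ + cos φ₁ cos φ₂ cos Δλ
      = sin(2.12°)sin(7.02°) + cos(2.12°)cos(7.02°)cos(-21.54°) = 0.9271
σ = 22.016° → d = Rσ = 6358·0.38426 = 2443 km

2443 km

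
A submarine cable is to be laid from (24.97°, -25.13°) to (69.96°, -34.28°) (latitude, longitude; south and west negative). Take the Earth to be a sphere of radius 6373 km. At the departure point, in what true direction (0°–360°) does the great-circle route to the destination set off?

θ = atan2( sin Δλ·cos φ₂ ,  cos φ₁ sin φ₂ − sin φ₁ cos φ₂ cos Δλ )
  = atan2(-0.0545, +0.7088) = 355.60°

355.6°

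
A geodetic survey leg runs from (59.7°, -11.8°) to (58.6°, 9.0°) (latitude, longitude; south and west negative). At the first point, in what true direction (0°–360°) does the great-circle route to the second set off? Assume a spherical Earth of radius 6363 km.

θ = atan2( sin Δλ·cos φ₂ ,  cos φ₁ sin φ₂ − sin φ₁ cos φ₂ cos Δλ )
  = atan2(+0.1850, +0.0101) = 86.87°

86.9°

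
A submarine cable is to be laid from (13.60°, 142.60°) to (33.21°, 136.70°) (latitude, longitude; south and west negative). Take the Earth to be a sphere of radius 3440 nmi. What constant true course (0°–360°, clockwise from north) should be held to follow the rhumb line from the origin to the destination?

Meridional parts: M(φ₁)=+0.2396, M(φ₂)=+0.6151 → ΔM = +0.3755;  Δλ = -0.1030 rad
tan C = Δλ / ΔM = -0.2742 → C = 344.66°

344.7°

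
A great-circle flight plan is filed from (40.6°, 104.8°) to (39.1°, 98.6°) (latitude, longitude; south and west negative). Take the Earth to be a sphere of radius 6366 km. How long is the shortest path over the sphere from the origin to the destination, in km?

554 km

Haversine: a = sin²(Δφ/2)+cos φ₁ cos φ₂ sin²(Δλ/2) = 0.00189;  σ = 2·atan2(√a,√(1−a))
σ = 4.989° → d = Rσ = 6366·0.08708 = 554 km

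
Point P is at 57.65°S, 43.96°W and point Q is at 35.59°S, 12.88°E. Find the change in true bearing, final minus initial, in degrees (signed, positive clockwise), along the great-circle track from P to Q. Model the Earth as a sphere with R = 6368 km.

-43.7°

Initial bearing θ₁ = atan2(sin Δλ cos φ₂, cos φ₁ sin φ₂ − sin φ₁ cos φ₂ cos Δλ) = 84.60°
Final bearing θ₂ = (initial bearing from the destination back to the start) + 180° = 40.93°
Δθ = θ₂ − θ₁ = -43.7°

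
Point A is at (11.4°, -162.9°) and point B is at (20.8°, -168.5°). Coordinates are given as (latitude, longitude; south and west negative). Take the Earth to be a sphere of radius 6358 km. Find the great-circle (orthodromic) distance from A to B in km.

1201 km

Haversine: a = sin²(Δφ/2)+cos φ₁ cos φ₂ sin²(Δλ/2) = 0.00890;  σ = 2·atan2(√a,√(1−a))
σ = 10.827° → d = Rσ = 6358·0.18897 = 1201 km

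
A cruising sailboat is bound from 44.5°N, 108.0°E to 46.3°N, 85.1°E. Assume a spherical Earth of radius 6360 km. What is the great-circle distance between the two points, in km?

Haversine: a = sin²(Δφ/2)+cos φ₁ cos φ₂ sin²(Δλ/2) = 0.01967;  σ = 2·atan2(√a,√(1−a))
σ = 16.123° → d = Rσ = 6360·0.28140 = 1790 km

1790 km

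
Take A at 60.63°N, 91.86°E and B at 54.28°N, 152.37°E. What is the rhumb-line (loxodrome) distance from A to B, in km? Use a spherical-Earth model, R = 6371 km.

3677 km

Rhumb course C = atan2(Δλ, Δψ) with Δψ = ln[tan(π/4+φ₂/2)/tan(π/4+φ₁/2)] = -0.2066, Δλ = +1.0561 → C = 101.07°
d = R·|Δφ| / |cos C| = 6371·0.11083 / 0.19202 = 3677 km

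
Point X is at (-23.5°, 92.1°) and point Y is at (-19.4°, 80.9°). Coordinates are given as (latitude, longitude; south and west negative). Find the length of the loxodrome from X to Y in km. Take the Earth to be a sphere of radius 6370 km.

Rhumb course C = atan2(Δλ, Δψ) with Δψ = ln[tan(π/4+φ₂/2)/tan(π/4+φ₁/2)] = +0.0769, Δλ = -0.1955 → C = 291.48°
d = R·|Δφ| / |cos C| = 6370·0.07156 / 0.36611 = 1245 km

1245 km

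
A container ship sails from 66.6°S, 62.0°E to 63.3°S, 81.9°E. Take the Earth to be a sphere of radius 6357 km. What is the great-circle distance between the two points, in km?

999 km

cos σ = sin φ₁ sin φ₂ + cos φ₁ cos φ₂ cos Δλ
      = sin(-66.60°)sin(-63.30°) + cos(-66.60°)cos(-63.30°)cos(19.90°) = 0.9877
σ = 9.001° → d = Rσ = 6357·0.15709 = 999 km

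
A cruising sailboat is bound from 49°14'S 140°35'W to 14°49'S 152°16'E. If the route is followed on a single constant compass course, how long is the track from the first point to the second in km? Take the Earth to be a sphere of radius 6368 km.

Δψ = ln[tan(π/4+φ₂/2)/tan(π/4+φ₁/2)] = +0.7285;  Δφ = +0.6007 rad,  Δλ = -1.1720 rad
q = Δφ/Δψ = 0.8246
d = R·√(Δφ² + q²Δλ²) = 6368·1.13784 = 7246 km

7246 km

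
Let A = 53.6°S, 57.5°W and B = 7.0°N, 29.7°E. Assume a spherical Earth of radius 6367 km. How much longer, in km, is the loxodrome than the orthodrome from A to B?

245 km

Great circle: cos σ = sin φ₁ sin φ₂ + cos φ₁ cos φ₂ cos Δλ,  σ = 1.6402 rad → d_gc = 10443.0 km
Rhumb line: Δψ = +1.2348, q = Δφ/Δψ = 0.8565, d_rh = R√(Δφ²+q²Δλ²) = 10688.2 km
Excess = 10688.2 − 10443.0 = 245.2 ≈ 245 km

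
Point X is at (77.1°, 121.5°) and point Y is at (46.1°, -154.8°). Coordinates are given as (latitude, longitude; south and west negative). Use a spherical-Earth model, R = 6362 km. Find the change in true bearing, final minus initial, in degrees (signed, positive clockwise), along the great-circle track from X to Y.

Initial bearing θ₁ = atan2(sin Δλ cos φ₂, cos φ₁ sin φ₂ − sin φ₁ cos φ₂ cos Δλ) = 82.83°
Final bearing θ₂ = (initial bearing from the destination back to the start) + 180° = 161.37°
Δθ = θ₂ − θ₁ = +78.5°

+78.5°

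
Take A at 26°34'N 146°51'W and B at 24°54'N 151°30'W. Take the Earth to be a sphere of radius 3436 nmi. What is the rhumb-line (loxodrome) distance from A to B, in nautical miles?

Δψ = ln[tan(π/4+φ₂/2)/tan(π/4+φ₁/2)] = -0.0323;  Δφ = -0.0291 rad,  Δλ = -0.0812 rad
q = Δφ/Δψ = 0.9008
d = R·√(Δφ² + q²Δλ²) = 3436·0.07868 = 270 nmi

270 nmi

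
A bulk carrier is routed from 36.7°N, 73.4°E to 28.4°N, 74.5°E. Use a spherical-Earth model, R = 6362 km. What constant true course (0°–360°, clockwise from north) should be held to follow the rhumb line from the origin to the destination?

Δψ = ln[tan(π/4+φ₂/2)/tan(π/4+φ₁/2)] = -0.1721
Δλ = +0.0192 rad (taken the short way round)
course = atan2(Δλ, Δψ) = 173.64°

173.6°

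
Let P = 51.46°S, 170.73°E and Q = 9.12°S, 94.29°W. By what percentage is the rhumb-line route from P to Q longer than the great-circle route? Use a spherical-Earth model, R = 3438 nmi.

4.0%

Great circle: σ = 1.5002 rad → d_gc = Rσ = 5157.6 nmi
Rhumb: Δφ = +0.7390, Δλ = +1.6577, Δψ = +0.8911, q = Δφ/Δψ = 0.8293 → d_rh = R√(Δφ²+q²Δλ²) = 5365.9 nmi
Excess = (5365.9 − 5157.6) / 5157.6 = 208.3 / 5157.6 = 4.04% ≈ 4.0%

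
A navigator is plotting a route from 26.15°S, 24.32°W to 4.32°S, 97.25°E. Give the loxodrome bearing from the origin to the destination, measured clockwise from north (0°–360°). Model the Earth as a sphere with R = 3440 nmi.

Δψ = ln[tan(π/4+φ₂/2)/tan(π/4+φ₁/2)] = +0.3977
Δλ = +2.1218 rad (taken the short way round)
course = atan2(Δλ, Δψ) = 79.39°

79.4°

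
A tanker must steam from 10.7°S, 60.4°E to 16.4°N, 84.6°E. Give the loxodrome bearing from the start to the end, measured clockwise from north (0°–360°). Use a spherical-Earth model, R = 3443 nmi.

Meridional parts: M(φ₁)=-0.1878, M(φ₂)=+0.2902 → ΔM = +0.4781;  Δλ = +0.4224 rad
tan C = Δλ / ΔM = +0.8835 → C = 41.46°

41.5°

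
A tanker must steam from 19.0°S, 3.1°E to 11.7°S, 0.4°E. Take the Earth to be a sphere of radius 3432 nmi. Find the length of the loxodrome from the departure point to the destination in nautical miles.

Δψ = ln[tan(π/4+φ₂/2)/tan(π/4+φ₁/2)] = +0.1322;  Δφ = +0.1274 rad,  Δλ = -0.0471 rad
q = Δφ/Δψ = 0.9636
d = R·√(Δφ² + q²Δλ²) = 3432·0.13526 = 464 nmi

464 nmi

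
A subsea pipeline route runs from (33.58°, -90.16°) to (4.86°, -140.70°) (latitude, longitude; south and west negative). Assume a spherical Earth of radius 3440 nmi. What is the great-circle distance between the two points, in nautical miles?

Haversine: a = sin²(Δφ/2)+cos φ₁ cos φ₂ sin²(Δλ/2) = 0.21278;  σ = 2·atan2(√a,√(1−a))
σ = 54.940° → d = Rσ = 3440·0.95889 = 3299 nmi

3299 nmi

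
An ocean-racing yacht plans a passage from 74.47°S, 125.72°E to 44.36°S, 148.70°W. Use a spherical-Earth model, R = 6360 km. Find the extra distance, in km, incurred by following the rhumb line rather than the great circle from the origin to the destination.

Great circle: cos σ = sin φ₁ sin φ₂ + cos φ₁ cos φ₂ cos Δλ,  σ = 0.8115 rad → d_gc = 5161.32 km
Rhumb line: Δψ = +1.1268, q = Δφ/Δψ = 0.4664, d_rh = R√(Δφ²+q²Δλ²) = 5549.80 km
Excess = 5549.80 − 5161.32 = 388.48 ≈ 388 km

388 km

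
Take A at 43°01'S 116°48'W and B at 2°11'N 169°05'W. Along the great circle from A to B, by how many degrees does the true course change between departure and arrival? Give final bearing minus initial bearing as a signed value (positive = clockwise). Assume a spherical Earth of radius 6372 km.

At departure: θ₁ = atan2(sin Δλ cos φ₂, cos φ₁ sin φ₂ − sin φ₁ cos φ₂ cos Δλ) = 299.37°
At arrival: θ₂ = atan2(sin Δλ cos φ₁, −cos φ₂ sin φ₁ + sin φ₂ cos φ₁ cos Δλ) = 320.38°
Δθ = θ₂ − θ₁ = +21.0°

+21.0°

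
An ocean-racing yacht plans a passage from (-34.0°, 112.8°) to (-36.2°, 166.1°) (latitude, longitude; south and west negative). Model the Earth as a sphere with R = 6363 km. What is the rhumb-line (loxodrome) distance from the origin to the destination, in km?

4848 km

Rhumb course C = atan2(Δλ, Δψ) with Δψ = ln[tan(π/4+φ₂/2)/tan(π/4+φ₁/2)] = -0.0469, Δλ = +0.9303 → C = 92.89°
d = R·|Δφ| / |cos C| = 6363·0.03840 / 0.05039 = 4848 km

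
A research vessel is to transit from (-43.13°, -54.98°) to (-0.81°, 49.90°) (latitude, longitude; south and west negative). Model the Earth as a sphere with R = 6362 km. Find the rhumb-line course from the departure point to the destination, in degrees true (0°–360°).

65.8°

Δψ = ln[tan(π/4+φ₂/2)/tan(π/4+φ₁/2)] = +0.8218
Δλ = +1.8305 rad (taken the short way round)
course = atan2(Δλ, Δψ) = 65.82°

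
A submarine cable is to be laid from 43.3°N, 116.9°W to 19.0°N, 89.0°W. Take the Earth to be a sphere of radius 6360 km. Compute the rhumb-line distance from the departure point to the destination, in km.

Δψ = ln[tan(π/4+φ₂/2)/tan(π/4+φ₁/2)] = -0.5022;  Δφ = -0.4241 rad,  Δλ = +0.4869 rad
q = Δφ/Δψ = 0.8446
d = R·√(Δφ² + q²Δλ²) = 6360·0.59078 = 3757 km

3757 km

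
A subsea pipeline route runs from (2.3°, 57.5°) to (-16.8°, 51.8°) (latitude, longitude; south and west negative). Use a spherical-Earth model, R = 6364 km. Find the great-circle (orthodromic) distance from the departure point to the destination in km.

2212 km

Haversine: a = sin²(Δφ/2)+cos φ₁ cos φ₂ sin²(Δλ/2) = 0.02989;  σ = 2·atan2(√a,√(1−a))
σ = 19.912° → d = Rσ = 6364·0.34752 = 2212 km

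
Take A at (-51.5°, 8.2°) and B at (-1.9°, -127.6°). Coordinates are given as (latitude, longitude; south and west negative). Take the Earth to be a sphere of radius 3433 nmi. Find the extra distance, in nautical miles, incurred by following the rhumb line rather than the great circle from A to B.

644 nmi

Great circle: cos σ = sin φ₁ sin φ₂ + cos φ₁ cos φ₂ cos Δλ,  σ = 2.0043 rad → d_gc = 6880.9 nmi
Rhumb line: Δψ = +1.0189, q = Δφ/Δψ = 0.8496, d_rh = R√(Δφ²+q²Δλ²) = 7524.9 nmi
Excess = 7524.9 − 6880.9 = 644.0 ≈ 644 nmi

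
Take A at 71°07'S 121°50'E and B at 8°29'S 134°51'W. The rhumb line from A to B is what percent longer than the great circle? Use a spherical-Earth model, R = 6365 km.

7.8%

Great circle: σ = 1.5049 rad → d_gc = Rσ = 9578.7 km
Rhumb: Δφ = +1.0932, Δλ = +1.8032, Δψ = +1.6454, q = Δφ/Δψ = 0.6644 → d_rh = R√(Δφ²+q²Δλ²) = 10322.8 km
Excess = (10322.8 − 9578.7) / 9578.7 = 744.1 / 9578.7 = 7.77% ≈ 7.8%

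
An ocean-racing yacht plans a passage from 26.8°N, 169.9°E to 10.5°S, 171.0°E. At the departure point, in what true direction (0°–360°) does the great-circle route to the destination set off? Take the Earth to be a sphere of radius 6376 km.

178.2°

N = sin Δλ·cos φ₂ = +0.0189;  D = cos φ₁ sin φ₂ − sin φ₁ cos φ₂ cos Δλ = -0.6059
initial course = atan2(N, D) = 178.22°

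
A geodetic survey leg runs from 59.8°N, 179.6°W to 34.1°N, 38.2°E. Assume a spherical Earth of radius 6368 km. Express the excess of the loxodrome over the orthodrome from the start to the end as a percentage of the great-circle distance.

20.6%

Great circle: σ = 1.4147 rad → d_gc = Rσ = 9009.1 km
Rhumb: Δφ = -0.4485, Δλ = -2.4819, Δψ = -0.6762, q = Δφ/Δψ = 0.6633 → d_rh = R√(Δφ²+q²Δλ²) = 10865.4 km
Excess = (10865.4 − 9009.1) / 9009.1 = 1856.3 / 9009.1 = 20.60% ≈ 20.6%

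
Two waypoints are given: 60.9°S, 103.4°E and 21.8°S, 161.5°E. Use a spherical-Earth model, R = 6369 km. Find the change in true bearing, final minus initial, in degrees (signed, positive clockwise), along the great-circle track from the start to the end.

At departure: θ₁ = atan2(sin Δλ cos φ₂, cos φ₁ sin φ₂ − sin φ₁ cos φ₂ cos Δλ) = 72.53°
At arrival: θ₂ = atan2(sin Δλ cos φ₁, −cos φ₂ sin φ₁ + sin φ₂ cos φ₁ cos Δλ) = 29.98°
Δθ = θ₂ − θ₁ = -42.6°

-42.6°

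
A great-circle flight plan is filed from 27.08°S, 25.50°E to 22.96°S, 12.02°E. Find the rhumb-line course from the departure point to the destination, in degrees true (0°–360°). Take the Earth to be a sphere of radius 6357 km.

288.6°

Meridional parts: M(φ₁)=-0.4913, M(φ₂)=-0.4119 → ΔM = +0.0794;  Δλ = -0.2353 rad
tan C = Δλ / ΔM = -2.9639 → C = 288.64°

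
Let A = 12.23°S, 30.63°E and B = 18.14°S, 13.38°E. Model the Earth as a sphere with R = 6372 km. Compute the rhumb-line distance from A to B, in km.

Rhumb course C = atan2(Δλ, Δψ) with Δψ = ln[tan(π/4+φ₂/2)/tan(π/4+φ₁/2)] = -0.1069, Δλ = -0.3011 → C = 250.45°
d = R·|Δφ| / |cos C| = 6372·0.10315 / 0.33470 = 1964 km

1964 km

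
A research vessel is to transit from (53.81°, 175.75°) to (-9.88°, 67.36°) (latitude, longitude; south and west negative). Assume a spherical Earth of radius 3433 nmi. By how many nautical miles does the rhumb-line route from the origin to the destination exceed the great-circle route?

249 nmi

Great circle: cos σ = sin φ₁ sin φ₂ + cos φ₁ cos φ₂ cos Δλ,  σ = 1.8986 rad → d_gc = 6518.0 nmi
Rhumb line: Δψ = -1.2918, q = Δφ/Δψ = 0.8605, d_rh = R√(Δφ²+q²Δλ²) = 6766.9 nmi
Excess = 6766.9 − 6518.0 = 248.9 ≈ 249 nmi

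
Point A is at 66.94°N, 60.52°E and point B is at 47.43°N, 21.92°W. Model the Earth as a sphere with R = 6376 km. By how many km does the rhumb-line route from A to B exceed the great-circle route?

Great circle: cos σ = sin φ₁ sin φ₂ + cos φ₁ cos φ₂ cos Δλ,  σ = 0.7778 rad → d_gc = 4959.2 km
Rhumb line: Δψ = -0.6470, q = Δφ/Δψ = 0.5263, d_rh = R√(Δφ²+q²Δλ²) = 5294.2 km
Excess = 5294.2 − 4959.2 = 335.0 ≈ 335 km

335 km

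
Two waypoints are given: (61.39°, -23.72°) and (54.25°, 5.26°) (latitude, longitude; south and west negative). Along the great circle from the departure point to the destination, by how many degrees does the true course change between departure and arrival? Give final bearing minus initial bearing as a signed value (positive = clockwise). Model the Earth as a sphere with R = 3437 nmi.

Initial bearing θ₁ = atan2(sin Δλ cos φ₂, cos φ₁ sin φ₂ − sin φ₁ cos φ₂ cos Δλ) = 101.98°
Final bearing θ₂ = (initial bearing from the destination back to the start) + 180° = 126.70°
Δθ = θ₂ − θ₁ = +24.7°

+24.7°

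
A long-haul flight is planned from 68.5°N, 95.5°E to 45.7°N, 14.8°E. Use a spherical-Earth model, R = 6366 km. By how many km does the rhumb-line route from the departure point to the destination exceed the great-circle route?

321 km

Great circle: cos σ = sin φ₁ sin φ₂ + cos φ₁ cos φ₂ cos Δλ,  σ = 0.7852 rad → d_gc = 4998.5 km
Rhumb line: Δψ = -0.7627, q = Δφ/Δψ = 0.5217, d_rh = R√(Δφ²+q²Δλ²) = 5319.9 km
Excess = 5319.9 − 4998.5 = 321.4 ≈ 321 km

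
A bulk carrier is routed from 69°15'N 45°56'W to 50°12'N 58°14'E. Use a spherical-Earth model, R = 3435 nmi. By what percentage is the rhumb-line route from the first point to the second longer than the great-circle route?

11.9%

Great circle: σ = 0.8461 rad → d_gc = Rσ = 2906.2 nmi
Rhumb: Δφ = -0.3325, Δλ = +1.8181, Δψ = -0.6817, q = Δφ/Δψ = 0.4877 → d_rh = R√(Δφ²+q²Δλ²) = 3253.0 nmi
Excess = (3253.0 − 2906.2) / 2906.2 = 346.8 / 2906.2 = 11.93% ≈ 11.9%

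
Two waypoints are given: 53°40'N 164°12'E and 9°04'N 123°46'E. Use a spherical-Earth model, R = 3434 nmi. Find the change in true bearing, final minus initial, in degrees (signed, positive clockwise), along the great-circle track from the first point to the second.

Initial bearing θ₁ = atan2(sin Δλ cos φ₂, cos φ₁ sin φ₂ − sin φ₁ cos φ₂ cos Δλ) = 231.35°
Final bearing θ₂ = (initial bearing from the destination back to the start) + 180° = 207.94°
Δθ = θ₂ − θ₁ = -23.4°

-23.4°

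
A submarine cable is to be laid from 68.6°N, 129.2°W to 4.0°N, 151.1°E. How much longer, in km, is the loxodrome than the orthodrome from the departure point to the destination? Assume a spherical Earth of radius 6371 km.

Great circle: cos σ = sin φ₁ sin φ₂ + cos φ₁ cos φ₂ cos Δλ,  σ = 1.4404 rad → d_gc = 9176.8 km
Rhumb line: Δψ = -1.5964, q = Δφ/Δψ = 0.7063, d_rh = R√(Δφ²+q²Δλ²) = 9527.6 km
Excess = 9527.6 − 9176.8 = 350.8 ≈ 351 km

351 km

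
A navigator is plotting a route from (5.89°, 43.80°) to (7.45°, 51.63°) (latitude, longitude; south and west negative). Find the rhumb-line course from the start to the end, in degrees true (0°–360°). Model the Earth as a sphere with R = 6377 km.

78.7°

Δψ = ln[tan(π/4+φ₂/2)/tan(π/4+φ₁/2)] = +0.0274
Δλ = +0.1367 rad (taken the short way round)
course = atan2(Δλ, Δψ) = 78.66°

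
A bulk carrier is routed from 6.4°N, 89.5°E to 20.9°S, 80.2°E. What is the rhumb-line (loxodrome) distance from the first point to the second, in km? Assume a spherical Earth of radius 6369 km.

Rhumb course C = atan2(Δλ, Δψ) with Δψ = ln[tan(π/4+φ₂/2)/tan(π/4+φ₁/2)] = -0.4851, Δλ = -0.1623 → C = 198.50°
d = R·|Δφ| / |cos C| = 6369·0.47647 / 0.94832 = 3200 km

3200 km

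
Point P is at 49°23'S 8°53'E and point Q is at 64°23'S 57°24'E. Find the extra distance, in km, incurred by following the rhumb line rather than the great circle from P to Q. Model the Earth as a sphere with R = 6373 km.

71 km

Great circle: cos σ = sin φ₁ sin φ₂ + cos φ₁ cos φ₂ cos Δλ,  σ = 0.5138 rad → d_gc = 3274.1 km
Rhumb line: Δψ = -0.4872, q = Δφ/Δψ = 0.5373, d_rh = R√(Δφ²+q²Δλ²) = 3345.4 km
Excess = 3345.4 − 3274.1 = 71.3 ≈ 71 km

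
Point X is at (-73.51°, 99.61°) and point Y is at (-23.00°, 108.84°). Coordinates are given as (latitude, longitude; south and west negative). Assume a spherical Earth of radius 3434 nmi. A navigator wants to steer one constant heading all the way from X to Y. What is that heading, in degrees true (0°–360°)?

6.1°

Δψ = ln[tan(π/4+φ₂/2)/tan(π/4+φ₁/2)] = +1.5190
Δλ = +0.1611 rad (taken the short way round)
course = atan2(Δλ, Δψ) = 6.05°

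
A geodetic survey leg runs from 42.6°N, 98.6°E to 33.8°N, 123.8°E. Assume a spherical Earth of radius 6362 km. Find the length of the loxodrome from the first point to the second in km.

Rhumb course C = atan2(Δλ, Δψ) with Δψ = ln[tan(π/4+φ₂/2)/tan(π/4+φ₁/2)] = -0.1959, Δλ = +0.4398 → C = 114.01°
d = R·|Δφ| / |cos C| = 6362·0.15359 / 0.40683 = 2402 km

2402 km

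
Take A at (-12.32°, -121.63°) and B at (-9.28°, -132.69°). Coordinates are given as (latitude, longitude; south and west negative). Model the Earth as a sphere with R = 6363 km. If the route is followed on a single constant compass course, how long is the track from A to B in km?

Rhumb course C = atan2(Δλ, Δψ) with Δψ = ln[tan(π/4+φ₂/2)/tan(π/4+φ₁/2)] = +0.0540, Δλ = -0.1930 → C = 285.63°
d = R·|Δφ| / |cos C| = 6363·0.05306 / 0.26950 = 1253 km

1253 km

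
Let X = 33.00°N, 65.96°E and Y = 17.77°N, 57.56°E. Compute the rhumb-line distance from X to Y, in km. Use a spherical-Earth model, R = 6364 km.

1888 km

Rhumb course C = atan2(Δλ, Δψ) with Δψ = ln[tan(π/4+φ₂/2)/tan(π/4+φ₁/2)] = -0.2955, Δλ = -0.1466 → C = 206.39°
d = R·|Δφ| / |cos C| = 6364·0.26581 / 0.89580 = 1888 km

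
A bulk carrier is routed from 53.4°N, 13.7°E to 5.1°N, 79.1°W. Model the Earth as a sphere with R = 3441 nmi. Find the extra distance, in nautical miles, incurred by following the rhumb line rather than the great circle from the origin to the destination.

Great circle: cos σ = sin φ₁ sin φ₂ + cos φ₁ cos φ₂ cos Δλ,  σ = 1.5284 rad → d_gc = 5259.3 nmi
Rhumb line: Δψ = -1.0174, q = Δφ/Δψ = 0.8286, d_rh = R√(Δφ²+q²Δλ²) = 5453.5 nmi
Excess = 5453.5 − 5259.3 = 194.2 ≈ 194 nmi

194 nmi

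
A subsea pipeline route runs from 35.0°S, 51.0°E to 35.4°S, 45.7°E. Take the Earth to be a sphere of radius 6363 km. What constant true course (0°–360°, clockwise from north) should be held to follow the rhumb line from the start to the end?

264.7°

Meridional parts: M(φ₁)=-0.6528, M(φ₂)=-0.6614 → ΔM = -0.0085;  Δλ = -0.0925 rad
tan C = Δλ / ΔM = +10.8271 → C = 264.72°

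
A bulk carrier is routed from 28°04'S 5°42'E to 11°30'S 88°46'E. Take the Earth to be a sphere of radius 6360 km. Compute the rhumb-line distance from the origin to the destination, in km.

8832 km

Δψ = ln[tan(π/4+φ₂/2)/tan(π/4+φ₁/2)] = +0.3086;  Δφ = +0.2891 rad,  Δλ = +1.4498 rad
q = Δφ/Δψ = 0.9368
d = R·√(Δφ² + q²Δλ²) = 6360·1.38865 = 8832 km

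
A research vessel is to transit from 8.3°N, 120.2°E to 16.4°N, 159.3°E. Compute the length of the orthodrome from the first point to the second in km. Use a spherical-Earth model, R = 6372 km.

4334 km

cos σ = sin φ₁ sin φ₂ + cos φ₁ cos φ₂ cos Δλ
      = sin(8.30°)sin(16.40°) + cos(8.30°)cos(16.40°)cos(39.10°) = 0.7774
σ = 38.974° → d = Rσ = 6372·0.68022 = 4334 km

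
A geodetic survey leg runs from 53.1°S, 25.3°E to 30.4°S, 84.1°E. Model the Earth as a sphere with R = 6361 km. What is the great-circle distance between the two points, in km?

cos σ = sin φ₁ sin φ₂ + cos φ₁ cos φ₂ cos Δλ
      = sin(-53.10°)sin(-30.40°) + cos(-53.10°)cos(-30.40°)cos(58.80°) = 0.6729
σ = 47.706° → d = Rσ = 6361·0.83262 = 5296 km

5296 km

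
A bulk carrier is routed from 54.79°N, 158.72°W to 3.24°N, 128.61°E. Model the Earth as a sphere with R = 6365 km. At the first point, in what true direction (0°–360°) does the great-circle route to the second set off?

257.6°

N = sin Δλ·cos φ₂ = -0.9531;  D = cos φ₁ sin φ₂ − sin φ₁ cos φ₂ cos Δλ = -0.2104
initial course = atan2(N, D) = 257.55°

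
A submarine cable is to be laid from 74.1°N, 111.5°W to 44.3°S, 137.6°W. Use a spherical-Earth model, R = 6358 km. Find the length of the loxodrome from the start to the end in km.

13307 km

Δψ = ln[tan(π/4+φ₂/2)/tan(π/4+φ₁/2)] = -2.8328;  Δφ = -2.0665 rad,  Δλ = -0.4555 rad
q = Δφ/Δψ = 0.7295
d = R·√(Δφ² + q²Δλ²) = 6358·2.09302 = 13307 km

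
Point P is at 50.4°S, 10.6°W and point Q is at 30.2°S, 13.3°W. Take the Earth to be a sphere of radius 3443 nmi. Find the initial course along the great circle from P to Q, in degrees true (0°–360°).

N = sin Δλ·cos φ₂ = -0.0407;  D = cos φ₁ sin φ₂ − sin φ₁ cos φ₂ cos Δλ = +0.3446
initial course = atan2(N, D) = 353.26°

353.3°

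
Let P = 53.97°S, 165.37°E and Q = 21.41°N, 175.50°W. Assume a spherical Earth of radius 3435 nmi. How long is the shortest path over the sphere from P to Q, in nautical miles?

Haversine: a = sin²(Δφ/2)+cos φ₁ cos φ₂ sin²(Δλ/2) = 0.38892;  σ = 2·atan2(√a,√(1−a))
σ = 77.164° → d = Rσ = 3435·1.34676 = 4626 nmi

4626 nmi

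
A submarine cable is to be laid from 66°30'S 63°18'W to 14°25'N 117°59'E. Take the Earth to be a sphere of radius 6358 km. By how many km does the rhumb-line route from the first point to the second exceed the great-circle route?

Great circle: cos σ = sin φ₁ sin φ₂ + cos φ₁ cos φ₂ cos Δλ,  σ = 2.2324 rad → d_gc = 14193.9 km
Rhumb line: Δψ = +1.8245, q = Δφ/Δψ = 0.7740, d_rh = R√(Δφ²+q²Δλ²) = 17783.9 km
Excess = 17783.9 − 14193.9 = 3590.0 ≈ 3590 km

3590 km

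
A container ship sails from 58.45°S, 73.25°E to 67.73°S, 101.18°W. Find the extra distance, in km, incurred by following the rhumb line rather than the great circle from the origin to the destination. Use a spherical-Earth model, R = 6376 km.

2780 km

Great circle: cos σ = sin φ₁ sin φ₂ + cos φ₁ cos φ₂ cos Δλ,  σ = 0.9382 rad → d_gc = 5981.8 km
Rhumb line: Δψ = -0.3614, q = Δφ/Δψ = 0.4482, d_rh = R√(Δφ²+q²Δλ²) = 8761.4 km
Excess = 8761.4 − 5981.8 = 2779.6 ≈ 2780 km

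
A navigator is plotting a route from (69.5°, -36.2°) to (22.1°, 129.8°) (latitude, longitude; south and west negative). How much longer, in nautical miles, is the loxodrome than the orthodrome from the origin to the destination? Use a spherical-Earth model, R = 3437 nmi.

Great circle: cos σ = sin φ₁ sin φ₂ + cos φ₁ cos φ₂ cos Δλ,  σ = 1.5332 rad → d_gc = 5269.7 nmi
Rhumb line: Δψ = -1.3145, q = Δφ/Δψ = 0.6293, d_rh = R√(Δφ²+q²Δλ²) = 6881.7 nmi
Excess = 6881.7 − 5269.7 = 1612.0 ≈ 1612 nmi

1612 nmi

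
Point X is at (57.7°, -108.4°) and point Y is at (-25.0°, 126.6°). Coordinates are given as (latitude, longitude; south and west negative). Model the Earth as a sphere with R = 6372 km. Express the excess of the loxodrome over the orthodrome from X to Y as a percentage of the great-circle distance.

4.3%

Great circle: σ = 2.2588 rad → d_gc = Rσ = 14393.1 km
Rhumb: Δφ = -1.4434, Δλ = -2.1817, Δψ = -1.6902, q = Δφ/Δψ = 0.8540 → d_rh = R√(Δφ²+q²Δλ²) = 15017.5 km
Excess = (15017.5 − 14393.1) / 14393.1 = 624.4 / 14393.1 = 4.34% ≈ 4.3%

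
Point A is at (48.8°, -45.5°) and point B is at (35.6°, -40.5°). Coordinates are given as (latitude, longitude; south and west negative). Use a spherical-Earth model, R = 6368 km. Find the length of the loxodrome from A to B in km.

Rhumb course C = atan2(Δλ, Δψ) with Δψ = ln[tan(π/4+φ₂/2)/tan(π/4+φ₁/2)] = -0.3128, Δλ = +0.0873 → C = 164.41°
d = R·|Δφ| / |cos C| = 6368·0.23038 / 0.96322 = 1523 km

1523 km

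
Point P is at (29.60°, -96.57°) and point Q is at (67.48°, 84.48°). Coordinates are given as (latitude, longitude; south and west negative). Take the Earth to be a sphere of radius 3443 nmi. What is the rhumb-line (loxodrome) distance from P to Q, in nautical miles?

Rhumb course C = atan2(Δλ, Δψ) with Δψ = ln[tan(π/4+φ₂/2)/tan(π/4+φ₁/2)] = +1.0727, Δλ = -3.1233 → C = 288.96°
d = R·|Δφ| / |cos C| = 3443·0.66113 / 0.32483 = 7007 nmi

7007 nmi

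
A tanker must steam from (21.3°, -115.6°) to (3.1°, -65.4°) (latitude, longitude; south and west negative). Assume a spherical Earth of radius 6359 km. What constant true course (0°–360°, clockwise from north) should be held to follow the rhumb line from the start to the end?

110.4°

Δψ = ln[tan(π/4+φ₂/2)/tan(π/4+φ₁/2)] = -0.3265
Δλ = +0.8762 rad (taken the short way round)
course = atan2(Δλ, Δψ) = 110.44°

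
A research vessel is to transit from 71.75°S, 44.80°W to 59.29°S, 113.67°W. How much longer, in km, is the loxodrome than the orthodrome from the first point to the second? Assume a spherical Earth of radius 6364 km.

170 km

Great circle: cos σ = sin φ₁ sin φ₂ + cos φ₁ cos φ₂ cos Δλ,  σ = 0.5071 rad → d_gc = 3227.0 km
Rhumb line: Δψ = +0.5363, q = Δφ/Δψ = 0.4055, d_rh = R√(Δφ²+q²Δλ²) = 3396.8 km
Excess = 3396.8 − 3227.0 = 169.8 ≈ 170 km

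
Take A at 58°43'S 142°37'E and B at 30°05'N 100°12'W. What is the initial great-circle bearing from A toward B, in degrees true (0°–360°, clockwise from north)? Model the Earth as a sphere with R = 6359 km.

θ = atan2( sin Δλ·cos φ₂ ,  cos φ₁ sin φ₂ − sin φ₁ cos φ₂ cos Δλ )
  = atan2(+0.7697, -0.0775) = 95.75°

95.8°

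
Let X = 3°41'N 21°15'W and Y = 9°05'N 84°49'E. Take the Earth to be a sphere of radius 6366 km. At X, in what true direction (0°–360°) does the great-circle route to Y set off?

θ = atan2( sin Δλ·cos φ₂ ,  cos φ₁ sin φ₂ − sin φ₁ cos φ₂ cos Δλ )
  = atan2(+0.9489, +0.1751) = 79.54°

79.5°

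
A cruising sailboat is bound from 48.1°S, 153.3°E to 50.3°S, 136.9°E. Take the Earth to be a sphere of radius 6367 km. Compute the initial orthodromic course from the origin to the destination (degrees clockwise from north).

θ = atan2( sin Δλ·cos φ₂ ,  cos φ₁ sin φ₂ − sin φ₁ cos φ₂ cos Δλ )
  = atan2(-0.1804, -0.0577) = 252.25°

252.2°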